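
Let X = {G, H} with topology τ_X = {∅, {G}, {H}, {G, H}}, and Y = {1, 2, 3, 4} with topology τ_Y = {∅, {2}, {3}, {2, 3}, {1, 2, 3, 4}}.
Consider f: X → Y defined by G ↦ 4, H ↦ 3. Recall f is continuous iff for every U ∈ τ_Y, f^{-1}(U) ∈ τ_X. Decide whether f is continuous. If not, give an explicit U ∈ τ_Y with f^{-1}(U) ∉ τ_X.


f IS continuous.

Compute f^{-1}(U) for each U ∈ τ_Y:
  U = ∅: f^{-1}(U) = ∅ ∈ τ_X ✓.
  U = {2}: f^{-1}(U) = ∅ ∈ τ_X ✓.
  U = {3}: f^{-1}(U) = {H} ∈ τ_X ✓.
  U = {2, 3}: f^{-1}(U) = {H} ∈ τ_X ✓.
  U = {1, 2, 3, 4}: f^{-1}(U) = {G, H} ∈ τ_X ✓.
Every preimage lies in τ_X, so f IS continuous.


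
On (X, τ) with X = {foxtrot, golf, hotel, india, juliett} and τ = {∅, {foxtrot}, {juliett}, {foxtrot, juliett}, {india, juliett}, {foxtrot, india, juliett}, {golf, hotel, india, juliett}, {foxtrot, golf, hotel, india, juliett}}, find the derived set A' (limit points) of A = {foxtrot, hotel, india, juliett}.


A' = {golf, hotel, india}

For each x ∈ X, list the open sets U ∈ τ with x ∈ U, then check whether U ∩ (A ∖ {x}) ≠ ∅ for every such U.
  x = foxtrot: open {foxtrot} ∋ x has {foxtrot} ∩ (A ∖ {foxtrot}) = ∅, so x is NOT a limit point.
  x = golf: opens ∋ x are {golf, hotel, india, juliett}, {foxtrot, golf, hotel, india, juliett}; each meets A ∖ {golf}, so x IS a limit point.
  x = hotel: opens ∋ x are {golf, hotel, india, juliett}, {foxtrot, golf, hotel, india, juliett}; each meets A ∖ {hotel}, so x IS a limit point.
  x = india: opens ∋ x are {india, juliett}, {foxtrot, india, juliett}, {golf, hotel, india, juliett}, {foxtrot, golf, hotel, india, juliett}; each meets A ∖ {india}, so x IS a limit point.
  x = juliett: open {juliett} ∋ x has {juliett} ∩ (A ∖ {juliett}) = ∅, so x is NOT a limit point.
Collecting: A' = {golf, hotel, india}.


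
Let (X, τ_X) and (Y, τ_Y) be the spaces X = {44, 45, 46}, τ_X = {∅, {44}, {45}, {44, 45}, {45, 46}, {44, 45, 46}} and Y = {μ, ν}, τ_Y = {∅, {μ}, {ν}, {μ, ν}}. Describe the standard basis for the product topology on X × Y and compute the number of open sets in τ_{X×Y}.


Basis B = {∅ × ∅, {44} × {μ}, {44} × {ν}, {45} × {μ}, {45} × {ν}, {44} × {μ, ν}, {44, 45} × {μ}, {44, 45} × {ν}, {45} × {μ, ν}, {45, 46} × {μ}, {45, 46} × {ν}, {44, 45, 46} × {μ}, {44, 45, 46} × {ν}, {44, 45} × {μ, ν}, {45, 46} × {μ, ν}, {44, 45, 46} × {μ, ν}}; |τ_{X×Y}| = 36.

Enumerate products U × V with U ∈ τ_X, V ∈ τ_Y (deduplicated):
  ∅ × ∅ = {} (∅)
  {44} × {μ} = {(44,μ)}
  {44} × {ν} = {(44,ν)}
  {45} × {μ} = {(45,μ)}
  {45} × {ν} = {(45,ν)}
  {44} × {μ, ν} = {(44,μ), (44,ν)}
  {44, 45} × {μ} = {(44,μ), (45,μ)}
  {44, 45} × {ν} = {(44,ν), (45,ν)}
  {45} × {μ, ν} = {(45,μ), (45,ν)}
  {45, 46} × {μ} = {(45,μ), (46,μ)}
  {45, 46} × {ν} = {(45,ν), (46,ν)}
  {44, 45, 46} × {μ} = {(44,μ), (45,μ), (46,μ)}
  {44, 45, 46} × {ν} = {(44,ν), (45,ν), (46,ν)}
  {44, 45} × {μ, ν} = {(44,μ), (44,ν), (45,μ), (45,ν)}
  {45, 46} × {μ, ν} = {(45,μ), (45,ν), (46,μ), (46,ν)}
  {44, 45, 46} × {μ, ν} = {(44,μ), (44,ν), (45,μ), (45,ν), (46,μ), (46,ν)}
These 16 distinct sets form the basis B.
Close under arbitrary unions to get τ_{X×Y}; counting gives |τ_{X×Y}| = 36.


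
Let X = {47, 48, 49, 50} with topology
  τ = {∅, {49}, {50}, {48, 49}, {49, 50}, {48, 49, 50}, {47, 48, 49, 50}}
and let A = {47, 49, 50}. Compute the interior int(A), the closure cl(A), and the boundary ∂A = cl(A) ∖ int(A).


int(A) = {49, 50}, cl(A) = {47, 48, 49, 50}, ∂A = {47, 48}.

Closed sets in (X, τ) are complements of opens:
  closed(X, τ) = {∅, {47}, {47, 48}, {47, 50}, {47, 48, 49}, {47, 48, 50}, {47, 48, 49, 50}}.
int(A) = ⋃ {U ∈ τ : U ⊆ A}. Opens contained in A: ∅, {49}, {50}, {49, 50}.
Taking the union of these: int(A) = {49, 50}.
cl(A) = ⋂ {C closed : A ⊆ C}. Closed sets containing A: {47, 48, 49, 50}.
Intersecting these: cl(A) = {47, 48, 49, 50}.
∂A = cl(A) ∖ int(A) = {47, 48, 49, 50} ∖ {49, 50} = {47, 48}.


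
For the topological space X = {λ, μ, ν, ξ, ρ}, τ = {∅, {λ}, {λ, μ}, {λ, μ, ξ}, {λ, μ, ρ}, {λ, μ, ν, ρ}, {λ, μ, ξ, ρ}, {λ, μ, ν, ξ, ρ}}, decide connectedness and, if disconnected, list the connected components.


(X, τ) is connected.

Find clopen sets (U ∈ τ with X ∖ U ∈ τ):
  U = ∅, X ∖ U = {λ, μ, ν, ξ, ρ} — both open, so U is clopen.
  U = {λ, μ, ν, ξ, ρ}, X ∖ U = ∅ — both open, so U is clopen.
Only trivial clopens (∅ and X) exist, so (X, τ) is connected.
Compute connected components by grouping points that agree on all clopens:
  component: {λ, μ, ν, ξ, ρ}


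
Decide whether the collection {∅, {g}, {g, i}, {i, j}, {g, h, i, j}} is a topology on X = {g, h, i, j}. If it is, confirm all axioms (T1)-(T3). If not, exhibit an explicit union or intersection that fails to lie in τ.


τ is NOT a topology on X.

Axiom (T1): ∅ ∈ τ? Yes; X ∈ τ? Yes.
Axiom (T2/T3): check pairwise unions and intersections of members of τ.
Counterexample for (T2): {g} ∪ {i, j} = {g, i, j} ∉ τ. Therefore τ is NOT a topology.


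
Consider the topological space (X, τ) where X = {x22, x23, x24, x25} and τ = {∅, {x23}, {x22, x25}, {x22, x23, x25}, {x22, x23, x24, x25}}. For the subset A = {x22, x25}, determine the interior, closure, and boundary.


int(A) = {x22, x25}, cl(A) = {x22, x24, x25}, ∂A = {x24}.

Closed sets in (X, τ) are complements of opens:
  closed(X, τ) = {∅, {x24}, {x23, x24}, {x22, x24, x25}, {x22, x23, x24, x25}}.
int(A) = ⋃ {U ∈ τ : U ⊆ A}. Opens contained in A: ∅, {x22, x25}.
Taking the union of these: int(A) = {x22, x25}.
cl(A) = ⋂ {C closed : A ⊆ C}. Closed sets containing A: {x22, x24, x25}, {x22, x23, x24, x25}.
Intersecting these: cl(A) = {x22, x24, x25}.
∂A = cl(A) ∖ int(A) = {x22, x24, x25} ∖ {x22, x25} = {x24}.


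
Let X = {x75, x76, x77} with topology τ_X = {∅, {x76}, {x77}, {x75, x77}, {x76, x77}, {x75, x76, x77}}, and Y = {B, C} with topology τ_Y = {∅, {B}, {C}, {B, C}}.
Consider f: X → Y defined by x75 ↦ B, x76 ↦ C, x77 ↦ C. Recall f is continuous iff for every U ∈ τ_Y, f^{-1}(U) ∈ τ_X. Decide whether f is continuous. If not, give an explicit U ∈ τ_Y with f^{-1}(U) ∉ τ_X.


f is NOT continuous.

Compute f^{-1}(U) for each U ∈ τ_Y:
  U = ∅: f^{-1}(U) = ∅ ∈ τ_X ✓.
  U = {B}: f^{-1}(U) = {x75} ∉ τ_X ✗.
  U = {C}: f^{-1}(U) = {x76, x77} ∈ τ_X ✓.
  U = {B, C}: f^{-1}(U) = {x75, x76, x77} ∈ τ_X ✓.
Found U = {B} with f^{-1}(U) = {x75} not in τ_X. Therefore f is NOT continuous.


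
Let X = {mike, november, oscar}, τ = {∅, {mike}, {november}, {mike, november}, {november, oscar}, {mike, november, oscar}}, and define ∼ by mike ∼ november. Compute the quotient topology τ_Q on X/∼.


X/∼ = {[mike=november], [oscar]}; |τ_Q| = 3.

Equivalence classes: [mike=november], [oscar].
Quotient map π: X → X/∼ sends mike ↦ [mike=november], november ↦ [mike=november], oscar ↦ [oscar].
For each subset V ⊆ X/∼, compute π^{-1}(V) ⊆ X and check whether π^{-1}(V) ∈ τ. V is open in τ_Q iff π^{-1}(V) ∈ τ.
  V = {}: π^{-1}(V) = ∅ ∈ τ ✓.
  V = {[mike=november]}: π^{-1}(V) = {mike, november} ∈ τ ✓.
  V = {[oscar]}: π^{-1}(V) = {oscar} ∉ τ ✗.
  V = {[mike=november], [oscar]}: π^{-1}(V) = {mike, november, oscar} ∈ τ ✓.
Open sets in the quotient: τ_Q = {{}, {[mike=november]}, {[mike=november], [oscar]}} (3 elements).


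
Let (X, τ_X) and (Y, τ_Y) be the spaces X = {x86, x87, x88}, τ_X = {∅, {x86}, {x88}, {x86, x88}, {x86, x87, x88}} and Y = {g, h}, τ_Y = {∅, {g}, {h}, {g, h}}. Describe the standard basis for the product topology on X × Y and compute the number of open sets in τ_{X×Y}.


Basis B = {∅ × ∅, {x86} × {g}, {x86} × {h}, {x88} × {g}, {x88} × {h}, {x86} × {g, h}, {x86, x88} × {g}, {x86, x88} × {h}, {x88} × {g, h}, {x86, x87, x88} × {g}, {x86, x87, x88} × {h}, {x86, x88} × {g, h}, {x86, x87, x88} × {g, h}}; |τ_{X×Y}| = 25.

Enumerate products U × V with U ∈ τ_X, V ∈ τ_Y (deduplicated):
  ∅ × ∅ = {} (∅)
  {x86} × {g} = {(x86,g)}
  {x86} × {h} = {(x86,h)}
  {x88} × {g} = {(x88,g)}
  {x88} × {h} = {(x88,h)}
  {x86} × {g, h} = {(x86,g), (x86,h)}
  {x86, x88} × {g} = {(x86,g), (x88,g)}
  {x86, x88} × {h} = {(x86,h), (x88,h)}
  {x88} × {g, h} = {(x88,g), (x88,h)}
  {x86, x87, x88} × {g} = {(x86,g), (x87,g), (x88,g)}
  {x86, x87, x88} × {h} = {(x86,h), (x87,h), (x88,h)}
  {x86, x88} × {g, h} = {(x86,g), (x86,h), (x88,g), (x88,h)}
  {x86, x87, x88} × {g, h} = {(x86,g), (x86,h), (x87,g), (x87,h), (x88,g), (x88,h)}
These 13 distinct sets form the basis B.
Close under arbitrary unions to get τ_{X×Y}; counting gives |τ_{X×Y}| = 25.


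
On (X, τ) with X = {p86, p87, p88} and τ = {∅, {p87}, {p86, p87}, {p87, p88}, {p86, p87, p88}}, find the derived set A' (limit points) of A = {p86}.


A' = ∅

For each x ∈ X, list the open sets U ∈ τ with x ∈ U, then check whether U ∩ (A ∖ {x}) ≠ ∅ for every such U.
  x = p86: open {p86, p87} ∋ x has {p86, p87} ∩ (A ∖ {p86}) = ∅, so x is NOT a limit point.
  x = p87: open {p87} ∋ x has {p87} ∩ (A ∖ {p87}) = ∅, so x is NOT a limit point.
  x = p88: open {p87, p88} ∋ x has {p87, p88} ∩ (A ∖ {p88}) = ∅, so x is NOT a limit point.
Collecting: A' = ∅.


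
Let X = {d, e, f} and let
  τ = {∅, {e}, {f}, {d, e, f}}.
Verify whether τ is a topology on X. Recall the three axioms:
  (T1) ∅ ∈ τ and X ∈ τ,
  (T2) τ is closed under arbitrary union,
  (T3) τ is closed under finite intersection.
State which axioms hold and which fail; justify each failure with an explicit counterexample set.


τ is NOT a topology on X.

Axiom (T1): ∅ ∈ τ? Yes; X ∈ τ? Yes.
Axiom (T2/T3): check pairwise unions and intersections of members of τ.
Counterexample for (T2): {e} ∪ {f} = {e, f} ∉ τ. Therefore τ is NOT a topology.


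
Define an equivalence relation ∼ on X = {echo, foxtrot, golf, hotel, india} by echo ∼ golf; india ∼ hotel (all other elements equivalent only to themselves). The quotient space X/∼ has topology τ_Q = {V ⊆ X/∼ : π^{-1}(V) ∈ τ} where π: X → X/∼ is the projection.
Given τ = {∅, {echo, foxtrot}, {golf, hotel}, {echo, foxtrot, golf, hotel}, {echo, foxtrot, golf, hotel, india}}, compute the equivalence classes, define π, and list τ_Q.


X/∼ = {[echo=golf], [foxtrot], [hotel=india]}; |τ_Q| = 2.

Equivalence classes: [echo=golf], [foxtrot], [hotel=india].
Quotient map π: X → X/∼ sends echo ↦ [echo=golf], foxtrot ↦ [foxtrot], golf ↦ [echo=golf], hotel ↦ [hotel=india], india ↦ [hotel=india].
For each subset V ⊆ X/∼, compute π^{-1}(V) ⊆ X and check whether π^{-1}(V) ∈ τ. V is open in τ_Q iff π^{-1}(V) ∈ τ.
  V = {}: π^{-1}(V) = ∅ ∈ τ ✓.
  V = {[echo=golf]}: π^{-1}(V) = {echo, golf} ∉ τ ✗.
  V = {[foxtrot]}: π^{-1}(V) = {foxtrot} ∉ τ ✗.
  V = {[echo=golf], [foxtrot]}: π^{-1}(V) = {echo, foxtrot, golf} ∉ τ ✗.
  V = {[hotel=india]}: π^{-1}(V) = {hotel, india} ∉ τ ✗.
  V = {[echo=golf], [hotel=india]}: π^{-1}(V) = {echo, golf, hotel, india} ∉ τ ✗.
  V = {[foxtrot], [hotel=india]}: π^{-1}(V) = {foxtrot, hotel, india} ∉ τ ✗.
  V = {[echo=golf], [foxtrot], [hotel=india]}: π^{-1}(V) = {echo, foxtrot, golf, hotel, india} ∈ τ ✓.
Open sets in the quotient: τ_Q = {{}, {[echo=golf], [foxtrot], [hotel=india]}} (2 elements).


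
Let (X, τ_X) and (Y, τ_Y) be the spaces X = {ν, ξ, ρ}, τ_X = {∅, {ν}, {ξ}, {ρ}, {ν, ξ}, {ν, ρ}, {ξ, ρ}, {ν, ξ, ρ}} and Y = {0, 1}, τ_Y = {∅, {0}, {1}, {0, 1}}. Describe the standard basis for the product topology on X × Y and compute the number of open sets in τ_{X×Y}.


Basis B = {∅ × ∅, {ν} × {0}, {ν} × {1}, {ξ} × {0}, {ξ} × {1}, {ρ} × {0}, {ρ} × {1}, {ν} × {0, 1}, {ν, ξ} × {0}, {ν, ρ} × {0}, {ν, ξ} × {1}, {ν, ρ} × {1}, {ξ} × {0, 1}, {ξ, ρ} × {0}, {ξ, ρ} × {1}, {ρ} × {0, 1}, {ν, ξ, ρ} × {0}, {ν, ξ, ρ} × {1}, {ν, ξ} × {0, 1}, {ν, ρ} × {0, 1}, {ξ, ρ} × {0, 1}, {ν, ξ, ρ} × {0, 1}}; |τ_{X×Y}| = 64.

Enumerate products U × V with U ∈ τ_X, V ∈ τ_Y (deduplicated):
  ∅ × ∅ = {} (∅)
  {ν} × {0} = {(ν,0)}
  {ν} × {1} = {(ν,1)}
  {ξ} × {0} = {(ξ,0)}
  {ξ} × {1} = {(ξ,1)}
  {ρ} × {0} = {(ρ,0)}
  {ρ} × {1} = {(ρ,1)}
  {ν} × {0, 1} = {(ν,0), (ν,1)}
  {ν, ξ} × {0} = {(ν,0), (ξ,0)}
  {ν, ρ} × {0} = {(ν,0), (ρ,0)}
  {ν, ξ} × {1} = {(ν,1), (ξ,1)}
  {ν, ρ} × {1} = {(ν,1), (ρ,1)}
  {ξ} × {0, 1} = {(ξ,0), (ξ,1)}
  {ξ, ρ} × {0} = {(ξ,0), (ρ,0)}
  {ξ, ρ} × {1} = {(ξ,1), (ρ,1)}
  {ρ} × {0, 1} = {(ρ,0), (ρ,1)}
  {ν, ξ, ρ} × {0} = {(ν,0), (ξ,0), (ρ,0)}
  {ν, ξ, ρ} × {1} = {(ν,1), (ξ,1), (ρ,1)}
  {ν, ξ} × {0, 1} = {(ν,0), (ν,1), (ξ,0), (ξ,1)}
  {ν, ρ} × {0, 1} = {(ν,0), (ν,1), (ρ,0), (ρ,1)}
  {ξ, ρ} × {0, 1} = {(ξ,0), (ξ,1), (ρ,0), (ρ,1)}
  {ν, ξ, ρ} × {0, 1} = {(ν,0), (ν,1), (ξ,0), (ξ,1), (ρ,0), (ρ,1)}
These 22 distinct sets form the basis B.
Close under arbitrary unions to get τ_{X×Y}; counting gives |τ_{X×Y}| = 64.


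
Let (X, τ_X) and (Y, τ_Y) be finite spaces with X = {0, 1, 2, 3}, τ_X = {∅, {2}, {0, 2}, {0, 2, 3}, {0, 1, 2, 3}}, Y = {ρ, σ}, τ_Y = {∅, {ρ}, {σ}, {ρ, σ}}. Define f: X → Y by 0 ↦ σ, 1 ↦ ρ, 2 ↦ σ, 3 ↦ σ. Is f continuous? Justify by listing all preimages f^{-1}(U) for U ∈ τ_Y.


f is NOT continuous.

Compute f^{-1}(U) for each U ∈ τ_Y:
  U = ∅: f^{-1}(U) = ∅ ∈ τ_X ✓.
  U = {ρ}: f^{-1}(U) = {1} ∉ τ_X ✗.
  U = {σ}: f^{-1}(U) = {0, 2, 3} ∈ τ_X ✓.
  U = {ρ, σ}: f^{-1}(U) = {0, 1, 2, 3} ∈ τ_X ✓.
Found U = {ρ} with f^{-1}(U) = {1} not in τ_X. Therefore f is NOT continuous.


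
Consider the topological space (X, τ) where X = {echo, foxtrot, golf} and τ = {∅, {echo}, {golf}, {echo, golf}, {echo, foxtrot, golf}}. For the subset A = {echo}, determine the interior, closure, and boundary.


int(A) = {echo}, cl(A) = {echo, foxtrot}, ∂A = {foxtrot}.

Closed sets in (X, τ) are complements of opens:
  closed(X, τ) = {∅, {foxtrot}, {echo, foxtrot}, {foxtrot, golf}, {echo, foxtrot, golf}}.
int(A) = ⋃ {U ∈ τ : U ⊆ A}. Opens contained in A: ∅, {echo}.
Taking the union of these: int(A) = {echo}.
cl(A) = ⋂ {C closed : A ⊆ C}. Closed sets containing A: {echo, foxtrot}, {echo, foxtrot, golf}.
Intersecting these: cl(A) = {echo, foxtrot}.
∂A = cl(A) ∖ int(A) = {echo, foxtrot} ∖ {echo} = {foxtrot}.


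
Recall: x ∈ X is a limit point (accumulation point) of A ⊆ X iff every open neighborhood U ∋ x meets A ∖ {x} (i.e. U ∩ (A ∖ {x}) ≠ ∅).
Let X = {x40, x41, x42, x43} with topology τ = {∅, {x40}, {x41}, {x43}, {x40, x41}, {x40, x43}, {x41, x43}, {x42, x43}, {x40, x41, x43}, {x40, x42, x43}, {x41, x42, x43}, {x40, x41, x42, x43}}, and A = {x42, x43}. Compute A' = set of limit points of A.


A' = {x42}

For each x ∈ X, list the open sets U ∈ τ with x ∈ U, then check whether U ∩ (A ∖ {x}) ≠ ∅ for every such U.
  x = x40: open {x40} ∋ x has {x40} ∩ (A ∖ {x40}) = ∅, so x is NOT a limit point.
  x = x41: open {x41} ∋ x has {x41} ∩ (A ∖ {x41}) = ∅, so x is NOT a limit point.
  x = x42: opens ∋ x are {x42, x43}, {x40, x42, x43}, {x41, x42, x43}, {x40, x41, x42, x43}; each meets A ∖ {x42}, so x IS a limit point.
  x = x43: open {x43} ∋ x has {x43} ∩ (A ∖ {x43}) = ∅, so x is NOT a limit point.
Collecting: A' = {x42}.


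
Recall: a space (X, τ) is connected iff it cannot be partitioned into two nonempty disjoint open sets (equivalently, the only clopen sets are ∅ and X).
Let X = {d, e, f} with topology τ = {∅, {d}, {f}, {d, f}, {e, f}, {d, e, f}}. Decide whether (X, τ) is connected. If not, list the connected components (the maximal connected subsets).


(X, τ) is disconnected; components = [{d}, {e, f}].

Find clopen sets (U ∈ τ with X ∖ U ∈ τ):
  U = ∅, X ∖ U = {d, e, f} — both open, so U is clopen.
  U = {d}, X ∖ U = {e, f} — both open, so U is clopen.
  U = {e, f}, X ∖ U = {d} — both open, so U is clopen.
  U = {d, e, f}, X ∖ U = ∅ — both open, so U is clopen.
Nontrivial clopen(s) exist: e.g. {e, f}. So (X, τ) is disconnected.
Compute connected components by grouping points that agree on all clopens:
  component: {d}
  component: {e, f}


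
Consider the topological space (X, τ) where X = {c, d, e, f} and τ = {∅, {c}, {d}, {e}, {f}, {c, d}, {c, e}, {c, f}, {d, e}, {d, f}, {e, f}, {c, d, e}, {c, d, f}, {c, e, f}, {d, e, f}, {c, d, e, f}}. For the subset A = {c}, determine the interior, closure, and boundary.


int(A) = {c}, cl(A) = {c}, ∂A = ∅.

Closed sets in (X, τ) are complements of opens:
  closed(X, τ) = {∅, {c}, {d}, {e}, {f}, {c, d}, {c, e}, {c, f}, {d, e}, {d, f}, {e, f}, {c, d, e}, {c, d, f}, {c, e, f}, {d, e, f}, {c, d, e, f}}.
int(A) = ⋃ {U ∈ τ : U ⊆ A}. Opens contained in A: ∅, {c}.
Taking the union of these: int(A) = {c}.
cl(A) = ⋂ {C closed : A ⊆ C}. Closed sets containing A: {c}, {c, d}, {c, e}, {c, f}, {c, d, e}, {c, d, f}, {c, e, f}, {c, d, e, f}.
Intersecting these: cl(A) = {c}.
∂A = cl(A) ∖ int(A) = {c} ∖ {c} = ∅.


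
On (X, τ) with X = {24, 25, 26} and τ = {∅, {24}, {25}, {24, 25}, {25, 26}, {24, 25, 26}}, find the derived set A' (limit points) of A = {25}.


A' = {26}

For each x ∈ X, list the open sets U ∈ τ with x ∈ U, then check whether U ∩ (A ∖ {x}) ≠ ∅ for every such U.
  x = 24: open {24} ∋ x has {24} ∩ (A ∖ {24}) = ∅, so x is NOT a limit point.
  x = 25: open {25} ∋ x has {25} ∩ (A ∖ {25}) = ∅, so x is NOT a limit point.
  x = 26: opens ∋ x are {25, 26}, {24, 25, 26}; each meets A ∖ {26}, so x IS a limit point.
Collecting: A' = {26}.


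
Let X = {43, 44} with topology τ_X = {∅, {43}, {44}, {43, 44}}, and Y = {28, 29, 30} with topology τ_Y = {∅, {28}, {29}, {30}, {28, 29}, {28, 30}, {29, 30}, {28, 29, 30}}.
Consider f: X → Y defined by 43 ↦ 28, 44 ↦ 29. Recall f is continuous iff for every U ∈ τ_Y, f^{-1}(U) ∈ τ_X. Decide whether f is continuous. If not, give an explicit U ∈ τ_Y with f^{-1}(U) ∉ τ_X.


f IS continuous.

Compute f^{-1}(U) for each U ∈ τ_Y:
  U = ∅: f^{-1}(U) = ∅ ∈ τ_X ✓.
  U = {28}: f^{-1}(U) = {43} ∈ τ_X ✓.
  U = {29}: f^{-1}(U) = {44} ∈ τ_X ✓.
  U = {30}: f^{-1}(U) = ∅ ∈ τ_X ✓.
  U = {28, 29}: f^{-1}(U) = {43, 44} ∈ τ_X ✓.
  U = {28, 30}: f^{-1}(U) = {43} ∈ τ_X ✓.
  U = {29, 30}: f^{-1}(U) = {44} ∈ τ_X ✓.
  U = {28, 29, 30}: f^{-1}(U) = {43, 44} ∈ τ_X ✓.
Every preimage lies in τ_X, so f IS continuous.


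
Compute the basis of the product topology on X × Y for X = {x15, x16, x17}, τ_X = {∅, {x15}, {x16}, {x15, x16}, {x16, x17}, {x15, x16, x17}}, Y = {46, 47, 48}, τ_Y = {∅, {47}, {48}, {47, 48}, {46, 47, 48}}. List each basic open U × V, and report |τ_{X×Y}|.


Basis B = {∅ × ∅, {x15} × {47}, {x15} × {48}, {x16} × {47}, {x16} × {48}, {x15} × {47, 48}, {x15, x16} × {47}, {x15, x16} × {48}, {x16} × {47, 48}, {x16, x17} × {47}, {x16, x17} × {48}, {x15} × {46, 47, 48}, {x15, x16, x17} × {47}, {x15, x16, x17} × {48}, {x16} × {46, 47, 48}, {x15, x16} × {47, 48}, {x16, x17} × {47, 48}, {x15, x16} × {46, 47, 48}, {x15, x16, x17} × {47, 48}, {x16, x17} × {46, 47, 48}, {x15, x16, x17} × {46, 47, 48}}; |τ_{X×Y}| = 70.

Enumerate products U × V with U ∈ τ_X, V ∈ τ_Y (deduplicated):
  ∅ × ∅ = {} (∅)
  {x15} × {47} = {(x15,47)}
  {x15} × {48} = {(x15,48)}
  {x16} × {47} = {(x16,47)}
  {x16} × {48} = {(x16,48)}
  {x15} × {47, 48} = {(x15,47), (x15,48)}
  {x15, x16} × {47} = {(x15,47), (x16,47)}
  {x15, x16} × {48} = {(x15,48), (x16,48)}
  {x16} × {47, 48} = {(x16,47), (x16,48)}
  {x16, x17} × {47} = {(x16,47), (x17,47)}
  {x16, x17} × {48} = {(x16,48), (x17,48)}
  {x15} × {46, 47, 48} = {(x15,46), (x15,47), (x15,48)}
  {x15, x16, x17} × {47} = {(x15,47), (x16,47), (x17,47)}
  {x15, x16, x17} × {48} = {(x15,48), (x16,48), (x17,48)}
  {x16} × {46, 47, 48} = {(x16,46), (x16,47), (x16,48)}
  {x15, x16} × {47, 48} = {(x15,47), (x15,48), (x16,47), (x16,48)}
  {x16, x17} × {47, 48} = {(x16,47), (x16,48), (x17,47), (x17,48)}
  {x15, x16} × {46, 47, 48} = {(x15,46), (x15,47), (x15,48), (x16,46), (x16,47), (x16,48)}
  {x15, x16, x17} × {47, 48} = {(x15,47), (x15,48), (x16,47), (x16,48), (x17,47), (x17,48)}
  {x16, x17} × {46, 47, 48} = {(x16,46), (x16,47), (x16,48), (x17,46), (x17,47), (x17,48)}
  {x15, x16, x17} × {46, 47, 48} = {(x15,46), (x15,47), (x15,48), (x16,46), (x16,47), (x16,48), (x17,46), (x17,47), (x17,48)}
These 21 distinct sets form the basis B.
Close under arbitrary unions to get τ_{X×Y}; counting gives |τ_{X×Y}| = 70.


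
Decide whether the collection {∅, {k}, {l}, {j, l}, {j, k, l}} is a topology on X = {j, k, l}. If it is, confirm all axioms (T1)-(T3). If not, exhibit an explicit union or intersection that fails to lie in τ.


τ is NOT a topology on X.

Axiom (T1): ∅ ∈ τ? Yes; X ∈ τ? Yes.
Axiom (T2/T3): check pairwise unions and intersections of members of τ.
Counterexample for (T2): {k} ∪ {l} = {k, l} ∉ τ. Therefore τ is NOT a topology.


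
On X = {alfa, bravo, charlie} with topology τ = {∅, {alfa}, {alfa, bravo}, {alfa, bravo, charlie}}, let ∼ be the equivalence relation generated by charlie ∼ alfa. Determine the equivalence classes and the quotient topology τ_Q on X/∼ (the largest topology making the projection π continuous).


X/∼ = {[alfa=charlie], [bravo]}; |τ_Q| = 2.

Equivalence classes: [alfa=charlie], [bravo].
Quotient map π: X → X/∼ sends alfa ↦ [alfa=charlie], bravo ↦ [bravo], charlie ↦ [alfa=charlie].
For each subset V ⊆ X/∼, compute π^{-1}(V) ⊆ X and check whether π^{-1}(V) ∈ τ. V is open in τ_Q iff π^{-1}(V) ∈ τ.
  V = {}: π^{-1}(V) = ∅ ∈ τ ✓.
  V = {[alfa=charlie]}: π^{-1}(V) = {alfa, charlie} ∉ τ ✗.
  V = {[bravo]}: π^{-1}(V) = {bravo} ∉ τ ✗.
  V = {[alfa=charlie], [bravo]}: π^{-1}(V) = {alfa, bravo, charlie} ∈ τ ✓.
Open sets in the quotient: τ_Q = {{}, {[alfa=charlie], [bravo]}} (2 elements).


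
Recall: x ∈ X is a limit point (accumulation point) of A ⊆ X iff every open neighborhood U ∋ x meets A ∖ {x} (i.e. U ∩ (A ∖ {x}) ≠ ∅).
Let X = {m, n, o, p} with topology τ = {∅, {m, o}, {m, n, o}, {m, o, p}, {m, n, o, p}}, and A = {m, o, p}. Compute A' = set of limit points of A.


A' = {m, n, o, p}

For each x ∈ X, list the open sets U ∈ τ with x ∈ U, then check whether U ∩ (A ∖ {x}) ≠ ∅ for every such U.
  x = m: opens ∋ x are {m, o}, {m, n, o}, {m, o, p}, {m, n, o, p}; each meets A ∖ {m}, so x IS a limit point.
  x = n: opens ∋ x are {m, n, o}, {m, n, o, p}; each meets A ∖ {n}, so x IS a limit point.
  x = o: opens ∋ x are {m, o}, {m, n, o}, {m, o, p}, {m, n, o, p}; each meets A ∖ {o}, so x IS a limit point.
  x = p: opens ∋ x are {m, o, p}, {m, n, o, p}; each meets A ∖ {p}, so x IS a limit point.
Collecting: A' = {m, n, o, p}.


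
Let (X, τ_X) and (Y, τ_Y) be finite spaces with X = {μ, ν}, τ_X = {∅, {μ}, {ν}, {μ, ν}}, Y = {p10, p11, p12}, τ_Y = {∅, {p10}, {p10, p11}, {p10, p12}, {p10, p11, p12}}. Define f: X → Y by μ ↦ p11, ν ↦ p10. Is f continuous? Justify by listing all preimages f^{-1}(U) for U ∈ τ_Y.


f IS continuous.

Compute f^{-1}(U) for each U ∈ τ_Y:
  U = ∅: f^{-1}(U) = ∅ ∈ τ_X ✓.
  U = {p10}: f^{-1}(U) = {ν} ∈ τ_X ✓.
  U = {p10, p11}: f^{-1}(U) = {μ, ν} ∈ τ_X ✓.
  U = {p10, p12}: f^{-1}(U) = {ν} ∈ τ_X ✓.
  U = {p10, p11, p12}: f^{-1}(U) = {μ, ν} ∈ τ_X ✓.
Every preimage lies in τ_X, so f IS continuous.


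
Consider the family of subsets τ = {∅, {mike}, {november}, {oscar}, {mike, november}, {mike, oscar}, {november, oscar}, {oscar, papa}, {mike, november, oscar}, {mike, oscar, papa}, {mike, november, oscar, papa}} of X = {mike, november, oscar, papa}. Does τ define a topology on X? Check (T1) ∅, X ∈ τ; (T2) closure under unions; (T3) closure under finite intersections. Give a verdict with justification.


τ is NOT a topology on X.

Axiom (T1): ∅ ∈ τ? Yes; X ∈ τ? Yes.
Axiom (T2/T3): check pairwise unions and intersections of members of τ.
Counterexample for (T2): {november} ∪ {oscar, papa} = {november, oscar, papa} ∉ τ. Therefore τ is NOT a topology.


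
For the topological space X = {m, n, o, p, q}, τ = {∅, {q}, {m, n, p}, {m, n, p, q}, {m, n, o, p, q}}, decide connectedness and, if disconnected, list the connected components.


(X, τ) is connected.

Find clopen sets (U ∈ τ with X ∖ U ∈ τ):
  U = ∅, X ∖ U = {m, n, o, p, q} — both open, so U is clopen.
  U = {m, n, o, p, q}, X ∖ U = ∅ — both open, so U is clopen.
Only trivial clopens (∅ and X) exist, so (X, τ) is connected.
Compute connected components by grouping points that agree on all clopens:
  component: {m, n, o, p, q}


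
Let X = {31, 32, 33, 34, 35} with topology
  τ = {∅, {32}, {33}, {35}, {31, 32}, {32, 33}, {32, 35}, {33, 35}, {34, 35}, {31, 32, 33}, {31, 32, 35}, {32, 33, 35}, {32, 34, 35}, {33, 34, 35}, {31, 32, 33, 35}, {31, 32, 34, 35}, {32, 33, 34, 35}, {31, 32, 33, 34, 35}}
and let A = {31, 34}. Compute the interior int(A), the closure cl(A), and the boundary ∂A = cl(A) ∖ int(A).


int(A) = ∅, cl(A) = {31, 34}, ∂A = {31, 34}.

Closed sets in (X, τ) are complements of opens:
  closed(X, τ) = {∅, {31}, {33}, {34}, {31, 32}, {31, 33}, {31, 34}, {33, 34}, {34, 35}, {31, 32, 33}, {31, 32, 34}, {31, 33, 34}, {31, 34, 35}, {33, 34, 35}, {31, 32, 33, 34}, {31, 32, 34, 35}, {31, 33, 34, 35}, {31, 32, 33, 34, 35}}.
int(A) = ⋃ {U ∈ τ : U ⊆ A}. Opens contained in A: ∅.
Taking the union of these: int(A) = ∅.
cl(A) = ⋂ {C closed : A ⊆ C}. Closed sets containing A: {31, 34}, {31, 32, 34}, {31, 33, 34}, {31, 34, 35}, {31, 32, 33, 34}, {31, 32, 34, 35}, {31, 33, 34, 35}, {31, 32, 33, 34, 35}.
Intersecting these: cl(A) = {31, 34}.
∂A = cl(A) ∖ int(A) = {31, 34} ∖ ∅ = {31, 34}.


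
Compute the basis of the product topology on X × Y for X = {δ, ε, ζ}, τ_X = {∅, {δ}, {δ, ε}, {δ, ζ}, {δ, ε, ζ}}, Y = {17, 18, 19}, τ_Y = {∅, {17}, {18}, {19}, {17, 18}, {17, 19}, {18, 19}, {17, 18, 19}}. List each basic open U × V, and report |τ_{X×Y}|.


Basis B = {∅ × ∅, {δ} × {17}, {δ} × {18}, {δ} × {19}, {δ} × {17, 18}, {δ} × {17, 19}, {δ, ε} × {17}, {δ, ζ} × {17}, {δ} × {18, 19}, {δ, ε} × {18}, {δ, ζ} × {18}, {δ, ε} × {19}, {δ, ζ} × {19}, {δ} × {17, 18, 19}, {δ, ε, ζ} × {17}, {δ, ε, ζ} × {18}, {δ, ε, ζ} × {19}, {δ, ε} × {17, 18}, {δ, ζ} × {17, 18}, {δ, ε} × {17, 19}, {δ, ζ} × {17, 19}, {δ, ε} × {18, 19}, {δ, ζ} × {18, 19}, {δ, ε} × {17, 18, 19}, {δ, ζ} × {17, 18, 19}, {δ, ε, ζ} × {17, 18}, {δ, ε, ζ} × {17, 19}, {δ, ε, ζ} × {18, 19}, {δ, ε, ζ} × {17, 18, 19}}; |τ_{X×Y}| = 125.

Enumerate products U × V with U ∈ τ_X, V ∈ τ_Y (deduplicated):
  ∅ × ∅ = {} (∅)
  {δ} × {17} = {(δ,17)}
  {δ} × {18} = {(δ,18)}
  {δ} × {19} = {(δ,19)}
  {δ} × {17, 18} = {(δ,17), (δ,18)}
  {δ} × {17, 19} = {(δ,17), (δ,19)}
  {δ, ε} × {17} = {(δ,17), (ε,17)}
  {δ, ζ} × {17} = {(δ,17), (ζ,17)}
  {δ} × {18, 19} = {(δ,18), (δ,19)}
  {δ, ε} × {18} = {(δ,18), (ε,18)}
  {δ, ζ} × {18} = {(δ,18), (ζ,18)}
  {δ, ε} × {19} = {(δ,19), (ε,19)}
  {δ, ζ} × {19} = {(δ,19), (ζ,19)}
  {δ} × {17, 18, 19} = {(δ,17), (δ,18), (δ,19)}
  {δ, ε, ζ} × {17} = {(δ,17), (ε,17), (ζ,17)}
  {δ, ε, ζ} × {18} = {(δ,18), (ε,18), (ζ,18)}
  {δ, ε, ζ} × {19} = {(δ,19), (ε,19), (ζ,19)}
  {δ, ε} × {17, 18} = {(δ,17), (δ,18), (ε,17), (ε,18)}
  {δ, ζ} × {17, 18} = {(δ,17), (δ,18), (ζ,17), (ζ,18)}
  {δ, ε} × {17, 19} = {(δ,17), (δ,19), (ε,17), (ε,19)}
  {δ, ζ} × {17, 19} = {(δ,17), (δ,19), (ζ,17), (ζ,19)}
  {δ, ε} × {18, 19} = {(δ,18), (δ,19), (ε,18), (ε,19)}
  {δ, ζ} × {18, 19} = {(δ,18), (δ,19), (ζ,18), (ζ,19)}
  {δ, ε} × {17, 18, 19} = {(δ,17), (δ,18), (δ,19), (ε,17), (ε,18), (ε,19)}
  {δ, ζ} × {17, 18, 19} = {(δ,17), (δ,18), (δ,19), (ζ,17), (ζ,18), (ζ,19)}
  {δ, ε, ζ} × {17, 18} = {(δ,17), (δ,18), (ε,17), (ε,18), (ζ,17), (ζ,18)}
  {δ, ε, ζ} × {17, 19} = {(δ,17), (δ,19), (ε,17), (ε,19), (ζ,17), (ζ,19)}
  {δ, ε, ζ} × {18, 19} = {(δ,18), (δ,19), (ε,18), (ε,19), (ζ,18), (ζ,19)}
  {δ, ε, ζ} × {17, 18, 19} = {(δ,17), (δ,18), (δ,19), (ε,17), (ε,18), (ε,19), (ζ,17), (ζ,18), (ζ,19)}
These 29 distinct sets form the basis B.
Close under arbitrary unions to get τ_{X×Y}; counting gives |τ_{X×Y}| = 125.


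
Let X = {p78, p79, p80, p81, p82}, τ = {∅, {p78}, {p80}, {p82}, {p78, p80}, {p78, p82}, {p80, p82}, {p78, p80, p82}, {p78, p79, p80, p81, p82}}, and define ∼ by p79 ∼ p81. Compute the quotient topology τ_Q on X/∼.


X/∼ = {[p78], [p79=p81], [p80], [p82]}; |τ_Q| = 9.

Equivalence classes: [p78], [p79=p81], [p80], [p82].
Quotient map π: X → X/∼ sends p78 ↦ [p78], p79 ↦ [p79=p81], p80 ↦ [p80], p81 ↦ [p79=p81], p82 ↦ [p82].
For each subset V ⊆ X/∼, compute π^{-1}(V) ⊆ X and check whether π^{-1}(V) ∈ τ. V is open in τ_Q iff π^{-1}(V) ∈ τ.
  V = {}: π^{-1}(V) = ∅ ∈ τ ✓.
  V = {[p78]}: π^{-1}(V) = {p78} ∈ τ ✓.
  V = {[p79=p81]}: π^{-1}(V) = {p79, p81} ∉ τ ✗.
  V = {[p78], [p79=p81]}: π^{-1}(V) = {p78, p79, p81} ∉ τ ✗.
  V = {[p80]}: π^{-1}(V) = {p80} ∈ τ ✓.
  V = {[p78], [p80]}: π^{-1}(V) = {p78, p80} ∈ τ ✓.
  V = {[p79=p81], [p80]}: π^{-1}(V) = {p79, p80, p81} ∉ τ ✗.
  V = {[p78], [p79=p81], [p80]}: π^{-1}(V) = {p78, p79, p80, p81} ∉ τ ✗.
  V = {[p82]}: π^{-1}(V) = {p82} ∈ τ ✓.
  V = {[p78], [p82]}: π^{-1}(V) = {p78, p82} ∈ τ ✓.
  V = {[p79=p81], [p82]}: π^{-1}(V) = {p79, p81, p82} ∉ τ ✗.
  V = {[p78], [p79=p81], [p82]}: π^{-1}(V) = {p78, p79, p81, p82} ∉ τ ✗.
  V = {[p80], [p82]}: π^{-1}(V) = {p80, p82} ∈ τ ✓.
  V = {[p78], [p80], [p82]}: π^{-1}(V) = {p78, p80, p82} ∈ τ ✓.
  V = {[p79=p81], [p80], [p82]}: π^{-1}(V) = {p79, p80, p81, p82} ∉ τ ✗.
  V = {[p78], [p79=p81], [p80], [p82]}: π^{-1}(V) = {p78, p79, p80, p81, p82} ∈ τ ✓.
Open sets in the quotient: τ_Q = {{}, {[p78]}, {[p80]}, {[p78], [p80]}, {[p82]}, {[p78], [p82]}, {[p80], [p82]}, {[p78], [p80], [p82]}, {[p78], [p79=p81], [p80], [p82]}} (9 elements).


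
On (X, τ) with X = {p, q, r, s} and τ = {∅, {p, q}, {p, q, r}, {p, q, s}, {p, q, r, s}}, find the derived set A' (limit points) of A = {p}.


A' = {q, r, s}

For each x ∈ X, list the open sets U ∈ τ with x ∈ U, then check whether U ∩ (A ∖ {x}) ≠ ∅ for every such U.
  x = p: open {p, q} ∋ x has {p, q} ∩ (A ∖ {p}) = ∅, so x is NOT a limit point.
  x = q: opens ∋ x are {p, q}, {p, q, r}, {p, q, s}, {p, q, r, s}; each meets A ∖ {q}, so x IS a limit point.
  x = r: opens ∋ x are {p, q, r}, {p, q, r, s}; each meets A ∖ {r}, so x IS a limit point.
  x = s: opens ∋ x are {p, q, s}, {p, q, r, s}; each meets A ∖ {s}, so x IS a limit point.
Collecting: A' = {q, r, s}.


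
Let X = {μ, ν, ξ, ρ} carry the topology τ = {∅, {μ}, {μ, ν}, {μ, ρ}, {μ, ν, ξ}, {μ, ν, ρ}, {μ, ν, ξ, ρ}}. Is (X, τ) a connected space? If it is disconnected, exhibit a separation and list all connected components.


(X, τ) is connected.

Find clopen sets (U ∈ τ with X ∖ U ∈ τ):
  U = ∅, X ∖ U = {μ, ν, ξ, ρ} — both open, so U is clopen.
  U = {μ, ν, ξ, ρ}, X ∖ U = ∅ — both open, so U is clopen.
Only trivial clopens (∅ and X) exist, so (X, τ) is connected.
Compute connected components by grouping points that agree on all clopens:
  component: {μ, ν, ξ, ρ}


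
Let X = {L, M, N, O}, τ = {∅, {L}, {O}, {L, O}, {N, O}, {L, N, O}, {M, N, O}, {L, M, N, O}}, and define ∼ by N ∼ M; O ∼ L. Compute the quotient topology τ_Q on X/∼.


X/∼ = {[L=O], [M=N]}; |τ_Q| = 3.

Equivalence classes: [L=O], [M=N].
Quotient map π: X → X/∼ sends L ↦ [L=O], M ↦ [M=N], N ↦ [M=N], O ↦ [L=O].
For each subset V ⊆ X/∼, compute π^{-1}(V) ⊆ X and check whether π^{-1}(V) ∈ τ. V is open in τ_Q iff π^{-1}(V) ∈ τ.
  V = {}: π^{-1}(V) = ∅ ∈ τ ✓.
  V = {[L=O]}: π^{-1}(V) = {L, O} ∈ τ ✓.
  V = {[M=N]}: π^{-1}(V) = {M, N} ∉ τ ✗.
  V = {[L=O], [M=N]}: π^{-1}(V) = {L, M, N, O} ∈ τ ✓.
Open sets in the quotient: τ_Q = {{}, {[L=O]}, {[L=O], [M=N]}} (3 elements).


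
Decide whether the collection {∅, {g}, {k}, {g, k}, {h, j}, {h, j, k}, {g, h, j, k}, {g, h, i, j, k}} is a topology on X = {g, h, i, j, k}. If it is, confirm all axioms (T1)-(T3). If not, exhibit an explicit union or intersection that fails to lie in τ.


τ is NOT a topology on X.

Axiom (T1): ∅ ∈ τ? Yes; X ∈ τ? Yes.
Axiom (T2/T3): check pairwise unions and intersections of members of τ.
Counterexample for (T2): {g} ∪ {h, j} = {g, h, j} ∉ τ. Therefore τ is NOT a topology.


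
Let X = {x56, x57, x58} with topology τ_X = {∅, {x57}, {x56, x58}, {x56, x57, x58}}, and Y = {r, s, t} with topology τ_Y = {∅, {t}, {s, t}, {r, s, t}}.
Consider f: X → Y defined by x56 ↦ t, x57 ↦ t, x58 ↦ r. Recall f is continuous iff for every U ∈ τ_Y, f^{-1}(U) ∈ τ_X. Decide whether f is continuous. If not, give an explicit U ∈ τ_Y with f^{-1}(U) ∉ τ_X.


f is NOT continuous.

Compute f^{-1}(U) for each U ∈ τ_Y:
  U = ∅: f^{-1}(U) = ∅ ∈ τ_X ✓.
  U = {t}: f^{-1}(U) = {x56, x57} ∉ τ_X ✗.
  U = {s, t}: f^{-1}(U) = {x56, x57} ∉ τ_X ✗.
  U = {r, s, t}: f^{-1}(U) = {x56, x57, x58} ∈ τ_X ✓.
Found U = {t} with f^{-1}(U) = {x56, x57} not in τ_X. Therefore f is NOT continuous.


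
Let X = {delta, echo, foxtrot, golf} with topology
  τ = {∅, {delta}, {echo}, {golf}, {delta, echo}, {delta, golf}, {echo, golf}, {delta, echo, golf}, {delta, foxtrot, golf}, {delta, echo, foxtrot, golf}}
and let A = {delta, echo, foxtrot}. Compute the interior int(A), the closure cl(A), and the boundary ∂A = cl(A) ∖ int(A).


int(A) = {delta, echo}, cl(A) = {delta, echo, foxtrot}, ∂A = {foxtrot}.

Closed sets in (X, τ) are complements of opens:
  closed(X, τ) = {∅, {echo}, {foxtrot}, {delta, foxtrot}, {echo, foxtrot}, {foxtrot, golf}, {delta, echo, foxtrot}, {delta, foxtrot, golf}, {echo, foxtrot, golf}, {delta, echo, foxtrot, golf}}.
int(A) = ⋃ {U ∈ τ : U ⊆ A}. Opens contained in A: ∅, {delta}, {echo}, {delta, echo}.
Taking the union of these: int(A) = {delta, echo}.
cl(A) = ⋂ {C closed : A ⊆ C}. Closed sets containing A: {delta, echo, foxtrot}, {delta, echo, foxtrot, golf}.
Intersecting these: cl(A) = {delta, echo, foxtrot}.
∂A = cl(A) ∖ int(A) = {delta, echo, foxtrot} ∖ {delta, echo} = {foxtrot}.


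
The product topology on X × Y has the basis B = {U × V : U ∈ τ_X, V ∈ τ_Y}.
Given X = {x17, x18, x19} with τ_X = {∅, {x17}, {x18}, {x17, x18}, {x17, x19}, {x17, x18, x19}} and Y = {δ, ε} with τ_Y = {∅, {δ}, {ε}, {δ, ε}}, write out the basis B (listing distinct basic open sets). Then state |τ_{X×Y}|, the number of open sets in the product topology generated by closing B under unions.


Basis B = {∅ × ∅, {x17} × {δ}, {x17} × {ε}, {x18} × {δ}, {x18} × {ε}, {x17} × {δ, ε}, {x17, x18} × {δ}, {x17, x19} × {δ}, {x17, x18} × {ε}, {x17, x19} × {ε}, {x18} × {δ, ε}, {x17, x18, x19} × {δ}, {x17, x18, x19} × {ε}, {x17, x18} × {δ, ε}, {x17, x19} × {δ, ε}, {x17, x18, x19} × {δ, ε}}; |τ_{X×Y}| = 36.

Enumerate products U × V with U ∈ τ_X, V ∈ τ_Y (deduplicated):
  ∅ × ∅ = {} (∅)
  {x17} × {δ} = {(x17,δ)}
  {x17} × {ε} = {(x17,ε)}
  {x18} × {δ} = {(x18,δ)}
  {x18} × {ε} = {(x18,ε)}
  {x17} × {δ, ε} = {(x17,δ), (x17,ε)}
  {x17, x18} × {δ} = {(x17,δ), (x18,δ)}
  {x17, x19} × {δ} = {(x17,δ), (x19,δ)}
  {x17, x18} × {ε} = {(x17,ε), (x18,ε)}
  {x17, x19} × {ε} = {(x17,ε), (x19,ε)}
  {x18} × {δ, ε} = {(x18,δ), (x18,ε)}
  {x17, x18, x19} × {δ} = {(x17,δ), (x18,δ), (x19,δ)}
  {x17, x18, x19} × {ε} = {(x17,ε), (x18,ε), (x19,ε)}
  {x17, x18} × {δ, ε} = {(x17,δ), (x17,ε), (x18,δ), (x18,ε)}
  {x17, x19} × {δ, ε} = {(x17,δ), (x17,ε), (x19,δ), (x19,ε)}
  {x17, x18, x19} × {δ, ε} = {(x17,δ), (x17,ε), (x18,δ), (x18,ε), (x19,δ), (x19,ε)}
These 16 distinct sets form the basis B.
Close under arbitrary unions to get τ_{X×Y}; counting gives |τ_{X×Y}| = 36.


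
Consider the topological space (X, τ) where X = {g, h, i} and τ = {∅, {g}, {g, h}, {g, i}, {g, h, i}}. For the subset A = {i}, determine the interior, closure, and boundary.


int(A) = ∅, cl(A) = {i}, ∂A = {i}.

Closed sets in (X, τ) are complements of opens:
  closed(X, τ) = {∅, {h}, {i}, {h, i}, {g, h, i}}.
int(A) = ⋃ {U ∈ τ : U ⊆ A}. Opens contained in A: ∅.
Taking the union of these: int(A) = ∅.
cl(A) = ⋂ {C closed : A ⊆ C}. Closed sets containing A: {i}, {h, i}, {g, h, i}.
Intersecting these: cl(A) = {i}.
∂A = cl(A) ∖ int(A) = {i} ∖ ∅ = {i}.


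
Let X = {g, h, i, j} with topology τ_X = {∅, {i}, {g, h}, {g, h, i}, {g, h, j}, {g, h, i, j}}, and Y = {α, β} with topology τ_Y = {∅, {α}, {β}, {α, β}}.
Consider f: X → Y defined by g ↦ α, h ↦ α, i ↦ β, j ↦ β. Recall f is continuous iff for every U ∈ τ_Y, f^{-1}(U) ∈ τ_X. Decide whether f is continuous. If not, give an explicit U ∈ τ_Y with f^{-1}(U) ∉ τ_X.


f is NOT continuous.

Compute f^{-1}(U) for each U ∈ τ_Y:
  U = ∅: f^{-1}(U) = ∅ ∈ τ_X ✓.
  U = {α}: f^{-1}(U) = {g, h} ∈ τ_X ✓.
  U = {β}: f^{-1}(U) = {i, j} ∉ τ_X ✗.
  U = {α, β}: f^{-1}(U) = {g, h, i, j} ∈ τ_X ✓.
Found U = {β} with f^{-1}(U) = {i, j} not in τ_X. Therefore f is NOT continuous.


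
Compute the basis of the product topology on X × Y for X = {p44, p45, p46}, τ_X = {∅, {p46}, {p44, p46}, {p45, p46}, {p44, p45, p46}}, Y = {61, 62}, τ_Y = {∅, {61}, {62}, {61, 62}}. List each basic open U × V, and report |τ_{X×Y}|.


Basis B = {∅ × ∅, {p46} × {61}, {p46} × {62}, {p44, p46} × {61}, {p44, p46} × {62}, {p45, p46} × {61}, {p45, p46} × {62}, {p46} × {61, 62}, {p44, p45, p46} × {61}, {p44, p45, p46} × {62}, {p44, p46} × {61, 62}, {p45, p46} × {61, 62}, {p44, p45, p46} × {61, 62}}; |τ_{X×Y}| = 25.

Enumerate products U × V with U ∈ τ_X, V ∈ τ_Y (deduplicated):
  ∅ × ∅ = {} (∅)
  {p46} × {61} = {(p46,61)}
  {p46} × {62} = {(p46,62)}
  {p44, p46} × {61} = {(p44,61), (p46,61)}
  {p44, p46} × {62} = {(p44,62), (p46,62)}
  {p45, p46} × {61} = {(p45,61), (p46,61)}
  {p45, p46} × {62} = {(p45,62), (p46,62)}
  {p46} × {61, 62} = {(p46,61), (p46,62)}
  {p44, p45, p46} × {61} = {(p44,61), (p45,61), (p46,61)}
  {p44, p45, p46} × {62} = {(p44,62), (p45,62), (p46,62)}
  {p44, p46} × {61, 62} = {(p44,61), (p44,62), (p46,61), (p46,62)}
  {p45, p46} × {61, 62} = {(p45,61), (p45,62), (p46,61), (p46,62)}
  {p44, p45, p46} × {61, 62} = {(p44,61), (p44,62), (p45,61), (p45,62), (p46,61), (p46,62)}
These 13 distinct sets form the basis B.
Close under arbitrary unions to get τ_{X×Y}; counting gives |τ_{X×Y}| = 25.


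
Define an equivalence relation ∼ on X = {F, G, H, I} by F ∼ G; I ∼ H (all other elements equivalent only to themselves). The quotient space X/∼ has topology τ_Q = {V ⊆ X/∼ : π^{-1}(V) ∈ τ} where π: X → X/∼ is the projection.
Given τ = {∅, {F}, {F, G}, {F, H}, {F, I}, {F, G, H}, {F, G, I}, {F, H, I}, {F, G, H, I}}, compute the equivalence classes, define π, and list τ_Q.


X/∼ = {[F=G], [H=I]}; |τ_Q| = 3.

Equivalence classes: [F=G], [H=I].
Quotient map π: X → X/∼ sends F ↦ [F=G], G ↦ [F=G], H ↦ [H=I], I ↦ [H=I].
For each subset V ⊆ X/∼, compute π^{-1}(V) ⊆ X and check whether π^{-1}(V) ∈ τ. V is open in τ_Q iff π^{-1}(V) ∈ τ.
  V = {}: π^{-1}(V) = ∅ ∈ τ ✓.
  V = {[F=G]}: π^{-1}(V) = {F, G} ∈ τ ✓.
  V = {[H=I]}: π^{-1}(V) = {H, I} ∉ τ ✗.
  V = {[F=G], [H=I]}: π^{-1}(V) = {F, G, H, I} ∈ τ ✓.
Open sets in the quotient: τ_Q = {{}, {[F=G]}, {[F=G], [H=I]}} (3 elements).
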